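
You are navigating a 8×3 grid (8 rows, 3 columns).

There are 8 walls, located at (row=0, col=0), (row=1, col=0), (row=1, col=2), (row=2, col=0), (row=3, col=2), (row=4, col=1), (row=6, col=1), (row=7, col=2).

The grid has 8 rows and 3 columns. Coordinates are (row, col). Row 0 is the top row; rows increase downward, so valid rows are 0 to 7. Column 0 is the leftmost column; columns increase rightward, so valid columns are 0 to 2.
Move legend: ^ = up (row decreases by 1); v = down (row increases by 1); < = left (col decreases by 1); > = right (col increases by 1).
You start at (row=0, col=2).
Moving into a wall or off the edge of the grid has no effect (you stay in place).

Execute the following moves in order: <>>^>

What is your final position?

Answer: Final position: (row=0, col=2)

Derivation:
Start: (row=0, col=2)
  < (left): (row=0, col=2) -> (row=0, col=1)
  > (right): (row=0, col=1) -> (row=0, col=2)
  > (right): blocked, stay at (row=0, col=2)
  ^ (up): blocked, stay at (row=0, col=2)
  > (right): blocked, stay at (row=0, col=2)
Final: (row=0, col=2)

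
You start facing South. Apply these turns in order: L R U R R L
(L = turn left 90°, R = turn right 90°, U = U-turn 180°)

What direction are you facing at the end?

Start: South
  L (left (90° counter-clockwise)) -> East
  R (right (90° clockwise)) -> South
  U (U-turn (180°)) -> North
  R (right (90° clockwise)) -> East
  R (right (90° clockwise)) -> South
  L (left (90° counter-clockwise)) -> East
Final: East

Answer: Final heading: East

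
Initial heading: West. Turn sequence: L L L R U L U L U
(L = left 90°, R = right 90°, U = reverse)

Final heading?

Start: West
  L (left (90° counter-clockwise)) -> South
  L (left (90° counter-clockwise)) -> East
  L (left (90° counter-clockwise)) -> North
  R (right (90° clockwise)) -> East
  U (U-turn (180°)) -> West
  L (left (90° counter-clockwise)) -> South
  U (U-turn (180°)) -> North
  L (left (90° counter-clockwise)) -> West
  U (U-turn (180°)) -> East
Final: East

Answer: Final heading: East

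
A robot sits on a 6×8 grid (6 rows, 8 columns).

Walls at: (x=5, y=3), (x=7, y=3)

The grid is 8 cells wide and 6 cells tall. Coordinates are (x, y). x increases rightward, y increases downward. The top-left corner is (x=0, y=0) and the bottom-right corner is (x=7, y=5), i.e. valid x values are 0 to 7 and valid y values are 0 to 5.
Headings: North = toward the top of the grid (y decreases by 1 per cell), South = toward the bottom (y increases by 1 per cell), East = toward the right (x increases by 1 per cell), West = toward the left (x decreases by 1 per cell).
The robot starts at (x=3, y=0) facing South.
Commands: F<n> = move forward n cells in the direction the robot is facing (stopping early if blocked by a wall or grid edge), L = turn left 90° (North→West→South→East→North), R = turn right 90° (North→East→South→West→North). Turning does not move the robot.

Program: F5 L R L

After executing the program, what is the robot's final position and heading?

Answer: Final position: (x=3, y=5), facing East

Derivation:
Start: (x=3, y=0), facing South
  F5: move forward 5, now at (x=3, y=5)
  L: turn left, now facing East
  R: turn right, now facing South
  L: turn left, now facing East
Final: (x=3, y=5), facing East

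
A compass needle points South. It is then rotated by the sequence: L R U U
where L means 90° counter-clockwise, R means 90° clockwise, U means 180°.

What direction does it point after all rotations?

Start: South
  L (left (90° counter-clockwise)) -> East
  R (right (90° clockwise)) -> South
  U (U-turn (180°)) -> North
  U (U-turn (180°)) -> South
Final: South

Answer: Final heading: South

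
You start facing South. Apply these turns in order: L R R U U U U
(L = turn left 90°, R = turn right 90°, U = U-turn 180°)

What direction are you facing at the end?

Answer: Final heading: West

Derivation:
Start: South
  L (left (90° counter-clockwise)) -> East
  R (right (90° clockwise)) -> South
  R (right (90° clockwise)) -> West
  U (U-turn (180°)) -> East
  U (U-turn (180°)) -> West
  U (U-turn (180°)) -> East
  U (U-turn (180°)) -> West
Final: West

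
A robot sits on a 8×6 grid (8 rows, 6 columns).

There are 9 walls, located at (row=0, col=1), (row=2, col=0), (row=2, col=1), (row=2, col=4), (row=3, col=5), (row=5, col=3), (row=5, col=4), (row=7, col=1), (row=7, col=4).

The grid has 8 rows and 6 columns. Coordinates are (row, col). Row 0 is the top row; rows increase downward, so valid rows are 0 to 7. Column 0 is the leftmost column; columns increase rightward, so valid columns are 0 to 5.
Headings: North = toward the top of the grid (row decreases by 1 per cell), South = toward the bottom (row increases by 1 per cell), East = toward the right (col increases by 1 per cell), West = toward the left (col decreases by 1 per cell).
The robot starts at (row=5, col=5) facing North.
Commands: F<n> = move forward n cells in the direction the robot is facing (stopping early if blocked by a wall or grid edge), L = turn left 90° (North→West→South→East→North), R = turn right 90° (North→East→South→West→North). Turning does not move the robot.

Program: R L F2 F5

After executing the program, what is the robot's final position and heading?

Start: (row=5, col=5), facing North
  R: turn right, now facing East
  L: turn left, now facing North
  F2: move forward 1/2 (blocked), now at (row=4, col=5)
  F5: move forward 0/5 (blocked), now at (row=4, col=5)
Final: (row=4, col=5), facing North

Answer: Final position: (row=4, col=5), facing North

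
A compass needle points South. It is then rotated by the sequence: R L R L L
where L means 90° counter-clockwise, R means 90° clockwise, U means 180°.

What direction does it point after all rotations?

Start: South
  R (right (90° clockwise)) -> West
  L (left (90° counter-clockwise)) -> South
  R (right (90° clockwise)) -> West
  L (left (90° counter-clockwise)) -> South
  L (left (90° counter-clockwise)) -> East
Final: East

Answer: Final heading: East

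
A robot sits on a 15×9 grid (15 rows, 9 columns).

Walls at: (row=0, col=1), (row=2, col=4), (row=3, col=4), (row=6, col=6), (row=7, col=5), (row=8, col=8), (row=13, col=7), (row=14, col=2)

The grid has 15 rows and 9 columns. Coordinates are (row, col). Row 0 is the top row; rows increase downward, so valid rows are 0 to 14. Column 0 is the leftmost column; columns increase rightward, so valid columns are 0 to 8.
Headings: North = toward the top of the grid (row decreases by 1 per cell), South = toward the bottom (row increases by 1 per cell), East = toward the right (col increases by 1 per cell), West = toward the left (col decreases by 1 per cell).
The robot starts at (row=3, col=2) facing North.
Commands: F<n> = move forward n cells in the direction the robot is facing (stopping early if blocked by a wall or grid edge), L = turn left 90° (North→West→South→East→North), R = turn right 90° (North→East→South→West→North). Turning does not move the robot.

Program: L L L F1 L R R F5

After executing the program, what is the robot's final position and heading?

Answer: Final position: (row=8, col=3), facing South

Derivation:
Start: (row=3, col=2), facing North
  L: turn left, now facing West
  L: turn left, now facing South
  L: turn left, now facing East
  F1: move forward 1, now at (row=3, col=3)
  L: turn left, now facing North
  R: turn right, now facing East
  R: turn right, now facing South
  F5: move forward 5, now at (row=8, col=3)
Final: (row=8, col=3), facing South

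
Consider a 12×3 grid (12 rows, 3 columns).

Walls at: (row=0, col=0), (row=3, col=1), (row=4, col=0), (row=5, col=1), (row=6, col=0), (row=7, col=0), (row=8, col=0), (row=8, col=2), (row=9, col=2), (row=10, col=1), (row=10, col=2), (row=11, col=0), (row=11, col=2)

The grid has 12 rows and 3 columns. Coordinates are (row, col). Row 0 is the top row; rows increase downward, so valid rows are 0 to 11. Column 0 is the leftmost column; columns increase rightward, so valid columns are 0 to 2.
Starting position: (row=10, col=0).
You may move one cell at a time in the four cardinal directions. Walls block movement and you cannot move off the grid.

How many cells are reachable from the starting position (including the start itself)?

BFS flood-fill from (row=10, col=0):
  Distance 0: (row=10, col=0)
  Distance 1: (row=9, col=0)
  Distance 2: (row=9, col=1)
  Distance 3: (row=8, col=1)
  Distance 4: (row=7, col=1)
  Distance 5: (row=6, col=1), (row=7, col=2)
  Distance 6: (row=6, col=2)
  Distance 7: (row=5, col=2)
  Distance 8: (row=4, col=2)
  Distance 9: (row=3, col=2), (row=4, col=1)
  Distance 10: (row=2, col=2)
  Distance 11: (row=1, col=2), (row=2, col=1)
  Distance 12: (row=0, col=2), (row=1, col=1), (row=2, col=0)
  Distance 13: (row=0, col=1), (row=1, col=0), (row=3, col=0)
Total reachable: 21 (grid has 23 open cells total)

Answer: Reachable cells: 21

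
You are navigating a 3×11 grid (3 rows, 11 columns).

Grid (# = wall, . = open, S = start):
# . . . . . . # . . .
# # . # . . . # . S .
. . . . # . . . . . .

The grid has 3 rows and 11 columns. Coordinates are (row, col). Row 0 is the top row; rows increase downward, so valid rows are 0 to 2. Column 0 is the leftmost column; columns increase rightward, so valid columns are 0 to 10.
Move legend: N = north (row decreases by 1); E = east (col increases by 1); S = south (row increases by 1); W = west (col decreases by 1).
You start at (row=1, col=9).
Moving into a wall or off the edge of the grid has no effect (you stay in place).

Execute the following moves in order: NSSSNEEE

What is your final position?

Answer: Final position: (row=1, col=10)

Derivation:
Start: (row=1, col=9)
  N (north): (row=1, col=9) -> (row=0, col=9)
  S (south): (row=0, col=9) -> (row=1, col=9)
  S (south): (row=1, col=9) -> (row=2, col=9)
  S (south): blocked, stay at (row=2, col=9)
  N (north): (row=2, col=9) -> (row=1, col=9)
  E (east): (row=1, col=9) -> (row=1, col=10)
  E (east): blocked, stay at (row=1, col=10)
  E (east): blocked, stay at (row=1, col=10)
Final: (row=1, col=10)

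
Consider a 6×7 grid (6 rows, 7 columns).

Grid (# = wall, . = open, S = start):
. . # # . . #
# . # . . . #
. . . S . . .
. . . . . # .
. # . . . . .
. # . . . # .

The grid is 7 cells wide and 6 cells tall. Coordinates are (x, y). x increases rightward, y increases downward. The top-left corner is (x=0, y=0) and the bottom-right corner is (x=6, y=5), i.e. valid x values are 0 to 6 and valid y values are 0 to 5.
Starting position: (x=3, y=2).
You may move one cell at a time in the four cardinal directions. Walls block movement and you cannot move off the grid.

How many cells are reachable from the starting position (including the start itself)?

BFS flood-fill from (x=3, y=2):
  Distance 0: (x=3, y=2)
  Distance 1: (x=3, y=1), (x=2, y=2), (x=4, y=2), (x=3, y=3)
  Distance 2: (x=4, y=1), (x=1, y=2), (x=5, y=2), (x=2, y=3), (x=4, y=3), (x=3, y=4)
  Distance 3: (x=4, y=0), (x=1, y=1), (x=5, y=1), (x=0, y=2), (x=6, y=2), (x=1, y=3), (x=2, y=4), (x=4, y=4), (x=3, y=5)
  Distance 4: (x=1, y=0), (x=5, y=0), (x=0, y=3), (x=6, y=3), (x=5, y=4), (x=2, y=5), (x=4, y=5)
  Distance 5: (x=0, y=0), (x=0, y=4), (x=6, y=4)
  Distance 6: (x=0, y=5), (x=6, y=5)
Total reachable: 32 (grid has 32 open cells total)

Answer: Reachable cells: 32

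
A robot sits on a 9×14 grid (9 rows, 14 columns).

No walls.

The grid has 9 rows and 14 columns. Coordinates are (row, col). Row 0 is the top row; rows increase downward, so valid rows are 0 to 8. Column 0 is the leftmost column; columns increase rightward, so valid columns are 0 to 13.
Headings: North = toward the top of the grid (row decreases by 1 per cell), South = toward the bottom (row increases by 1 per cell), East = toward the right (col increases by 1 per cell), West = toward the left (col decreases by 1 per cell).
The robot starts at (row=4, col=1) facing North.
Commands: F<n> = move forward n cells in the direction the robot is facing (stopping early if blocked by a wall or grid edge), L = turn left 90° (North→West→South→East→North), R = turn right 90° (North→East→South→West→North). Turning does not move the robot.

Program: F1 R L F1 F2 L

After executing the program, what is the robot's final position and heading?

Start: (row=4, col=1), facing North
  F1: move forward 1, now at (row=3, col=1)
  R: turn right, now facing East
  L: turn left, now facing North
  F1: move forward 1, now at (row=2, col=1)
  F2: move forward 2, now at (row=0, col=1)
  L: turn left, now facing West
Final: (row=0, col=1), facing West

Answer: Final position: (row=0, col=1), facing West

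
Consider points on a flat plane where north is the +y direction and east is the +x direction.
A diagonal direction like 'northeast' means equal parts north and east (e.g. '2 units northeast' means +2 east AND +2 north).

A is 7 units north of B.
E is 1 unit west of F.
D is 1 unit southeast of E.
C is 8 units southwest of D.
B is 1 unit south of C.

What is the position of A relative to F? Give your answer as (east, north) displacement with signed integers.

Answer: A is at (east=-8, north=-3) relative to F.

Derivation:
Place F at the origin (east=0, north=0).
  E is 1 unit west of F: delta (east=-1, north=+0); E at (east=-1, north=0).
  D is 1 unit southeast of E: delta (east=+1, north=-1); D at (east=0, north=-1).
  C is 8 units southwest of D: delta (east=-8, north=-8); C at (east=-8, north=-9).
  B is 1 unit south of C: delta (east=+0, north=-1); B at (east=-8, north=-10).
  A is 7 units north of B: delta (east=+0, north=+7); A at (east=-8, north=-3).
Therefore A relative to F: (east=-8, north=-3).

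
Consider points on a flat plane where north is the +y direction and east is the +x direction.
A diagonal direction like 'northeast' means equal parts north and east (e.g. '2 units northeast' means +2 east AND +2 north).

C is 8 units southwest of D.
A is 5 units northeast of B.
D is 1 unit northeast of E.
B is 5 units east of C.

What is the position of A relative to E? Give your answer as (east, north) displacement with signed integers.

Place E at the origin (east=0, north=0).
  D is 1 unit northeast of E: delta (east=+1, north=+1); D at (east=1, north=1).
  C is 8 units southwest of D: delta (east=-8, north=-8); C at (east=-7, north=-7).
  B is 5 units east of C: delta (east=+5, north=+0); B at (east=-2, north=-7).
  A is 5 units northeast of B: delta (east=+5, north=+5); A at (east=3, north=-2).
Therefore A relative to E: (east=3, north=-2).

Answer: A is at (east=3, north=-2) relative to E.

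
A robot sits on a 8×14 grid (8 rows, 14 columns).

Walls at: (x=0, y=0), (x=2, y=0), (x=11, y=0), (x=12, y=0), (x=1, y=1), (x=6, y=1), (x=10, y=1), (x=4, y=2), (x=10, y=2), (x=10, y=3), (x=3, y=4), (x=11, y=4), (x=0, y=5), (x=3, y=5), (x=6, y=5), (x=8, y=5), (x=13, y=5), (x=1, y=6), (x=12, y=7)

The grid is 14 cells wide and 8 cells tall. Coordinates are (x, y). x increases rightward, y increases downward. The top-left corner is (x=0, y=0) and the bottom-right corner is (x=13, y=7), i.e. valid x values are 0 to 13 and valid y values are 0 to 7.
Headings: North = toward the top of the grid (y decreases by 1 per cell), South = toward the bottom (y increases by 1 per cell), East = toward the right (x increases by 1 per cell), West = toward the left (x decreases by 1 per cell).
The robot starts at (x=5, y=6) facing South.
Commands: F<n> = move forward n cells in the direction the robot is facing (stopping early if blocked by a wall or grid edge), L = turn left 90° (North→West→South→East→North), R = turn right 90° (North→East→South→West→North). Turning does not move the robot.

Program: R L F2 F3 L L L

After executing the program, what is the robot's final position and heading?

Start: (x=5, y=6), facing South
  R: turn right, now facing West
  L: turn left, now facing South
  F2: move forward 1/2 (blocked), now at (x=5, y=7)
  F3: move forward 0/3 (blocked), now at (x=5, y=7)
  L: turn left, now facing East
  L: turn left, now facing North
  L: turn left, now facing West
Final: (x=5, y=7), facing West

Answer: Final position: (x=5, y=7), facing West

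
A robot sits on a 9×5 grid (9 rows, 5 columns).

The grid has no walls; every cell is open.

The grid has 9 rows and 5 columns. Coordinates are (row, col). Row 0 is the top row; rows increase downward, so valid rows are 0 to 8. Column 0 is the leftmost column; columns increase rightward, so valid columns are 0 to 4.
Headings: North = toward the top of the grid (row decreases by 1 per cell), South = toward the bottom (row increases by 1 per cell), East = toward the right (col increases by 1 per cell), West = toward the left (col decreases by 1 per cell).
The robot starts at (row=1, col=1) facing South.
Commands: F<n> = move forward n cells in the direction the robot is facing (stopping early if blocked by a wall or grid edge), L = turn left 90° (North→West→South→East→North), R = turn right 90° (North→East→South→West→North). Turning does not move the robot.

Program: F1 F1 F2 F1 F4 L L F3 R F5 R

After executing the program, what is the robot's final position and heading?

Start: (row=1, col=1), facing South
  F1: move forward 1, now at (row=2, col=1)
  F1: move forward 1, now at (row=3, col=1)
  F2: move forward 2, now at (row=5, col=1)
  F1: move forward 1, now at (row=6, col=1)
  F4: move forward 2/4 (blocked), now at (row=8, col=1)
  L: turn left, now facing East
  L: turn left, now facing North
  F3: move forward 3, now at (row=5, col=1)
  R: turn right, now facing East
  F5: move forward 3/5 (blocked), now at (row=5, col=4)
  R: turn right, now facing South
Final: (row=5, col=4), facing South

Answer: Final position: (row=5, col=4), facing South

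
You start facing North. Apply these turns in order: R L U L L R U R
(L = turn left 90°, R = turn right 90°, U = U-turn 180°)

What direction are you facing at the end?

Start: North
  R (right (90° clockwise)) -> East
  L (left (90° counter-clockwise)) -> North
  U (U-turn (180°)) -> South
  L (left (90° counter-clockwise)) -> East
  L (left (90° counter-clockwise)) -> North
  R (right (90° clockwise)) -> East
  U (U-turn (180°)) -> West
  R (right (90° clockwise)) -> North
Final: North

Answer: Final heading: North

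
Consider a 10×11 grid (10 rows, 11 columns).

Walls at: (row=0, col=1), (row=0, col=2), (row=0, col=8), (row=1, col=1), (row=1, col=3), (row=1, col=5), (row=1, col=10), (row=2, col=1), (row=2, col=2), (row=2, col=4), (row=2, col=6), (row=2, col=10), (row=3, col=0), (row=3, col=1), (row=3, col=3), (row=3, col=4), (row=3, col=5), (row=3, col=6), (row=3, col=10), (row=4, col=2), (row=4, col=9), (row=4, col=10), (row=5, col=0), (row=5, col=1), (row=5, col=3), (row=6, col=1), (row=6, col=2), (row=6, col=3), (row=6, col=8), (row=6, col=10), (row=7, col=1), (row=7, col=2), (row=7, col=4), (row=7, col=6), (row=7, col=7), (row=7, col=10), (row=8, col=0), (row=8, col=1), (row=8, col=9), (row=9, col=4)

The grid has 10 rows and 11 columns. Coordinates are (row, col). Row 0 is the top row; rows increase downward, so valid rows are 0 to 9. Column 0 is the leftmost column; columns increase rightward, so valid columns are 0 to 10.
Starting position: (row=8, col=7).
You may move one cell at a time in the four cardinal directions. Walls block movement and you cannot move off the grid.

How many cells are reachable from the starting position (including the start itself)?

Answer: Reachable cells: 58

Derivation:
BFS flood-fill from (row=8, col=7):
  Distance 0: (row=8, col=7)
  Distance 1: (row=8, col=6), (row=8, col=8), (row=9, col=7)
  Distance 2: (row=7, col=8), (row=8, col=5), (row=9, col=6), (row=9, col=8)
  Distance 3: (row=7, col=5), (row=7, col=9), (row=8, col=4), (row=9, col=5), (row=9, col=9)
  Distance 4: (row=6, col=5), (row=6, col=9), (row=8, col=3), (row=9, col=10)
  Distance 5: (row=5, col=5), (row=5, col=9), (row=6, col=4), (row=6, col=6), (row=7, col=3), (row=8, col=2), (row=8, col=10), (row=9, col=3)
  Distance 6: (row=4, col=5), (row=5, col=4), (row=5, col=6), (row=5, col=8), (row=5, col=10), (row=6, col=7), (row=9, col=2)
  Distance 7: (row=4, col=4), (row=4, col=6), (row=4, col=8), (row=5, col=7), (row=9, col=1)
  Distance 8: (row=3, col=8), (row=4, col=3), (row=4, col=7), (row=9, col=0)
  Distance 9: (row=2, col=8), (row=3, col=7), (row=3, col=9)
  Distance 10: (row=1, col=8), (row=2, col=7), (row=2, col=9)
  Distance 11: (row=1, col=7), (row=1, col=9)
  Distance 12: (row=0, col=7), (row=0, col=9), (row=1, col=6)
  Distance 13: (row=0, col=6), (row=0, col=10)
  Distance 14: (row=0, col=5)
  Distance 15: (row=0, col=4)
  Distance 16: (row=0, col=3), (row=1, col=4)
Total reachable: 58 (grid has 70 open cells total)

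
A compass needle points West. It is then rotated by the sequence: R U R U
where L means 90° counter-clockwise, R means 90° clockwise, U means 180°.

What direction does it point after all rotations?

Start: West
  R (right (90° clockwise)) -> North
  U (U-turn (180°)) -> South
  R (right (90° clockwise)) -> West
  U (U-turn (180°)) -> East
Final: East

Answer: Final heading: East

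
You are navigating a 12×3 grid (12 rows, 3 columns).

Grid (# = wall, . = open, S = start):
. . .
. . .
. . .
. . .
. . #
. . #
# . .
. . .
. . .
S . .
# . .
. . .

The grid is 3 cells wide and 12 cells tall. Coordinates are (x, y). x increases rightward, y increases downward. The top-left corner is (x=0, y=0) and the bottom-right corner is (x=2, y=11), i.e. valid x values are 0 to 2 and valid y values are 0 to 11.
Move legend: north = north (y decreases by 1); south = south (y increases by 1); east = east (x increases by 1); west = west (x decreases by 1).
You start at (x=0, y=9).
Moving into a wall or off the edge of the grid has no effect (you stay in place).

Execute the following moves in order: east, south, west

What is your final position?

Answer: Final position: (x=1, y=10)

Derivation:
Start: (x=0, y=9)
  east (east): (x=0, y=9) -> (x=1, y=9)
  south (south): (x=1, y=9) -> (x=1, y=10)
  west (west): blocked, stay at (x=1, y=10)
Final: (x=1, y=10)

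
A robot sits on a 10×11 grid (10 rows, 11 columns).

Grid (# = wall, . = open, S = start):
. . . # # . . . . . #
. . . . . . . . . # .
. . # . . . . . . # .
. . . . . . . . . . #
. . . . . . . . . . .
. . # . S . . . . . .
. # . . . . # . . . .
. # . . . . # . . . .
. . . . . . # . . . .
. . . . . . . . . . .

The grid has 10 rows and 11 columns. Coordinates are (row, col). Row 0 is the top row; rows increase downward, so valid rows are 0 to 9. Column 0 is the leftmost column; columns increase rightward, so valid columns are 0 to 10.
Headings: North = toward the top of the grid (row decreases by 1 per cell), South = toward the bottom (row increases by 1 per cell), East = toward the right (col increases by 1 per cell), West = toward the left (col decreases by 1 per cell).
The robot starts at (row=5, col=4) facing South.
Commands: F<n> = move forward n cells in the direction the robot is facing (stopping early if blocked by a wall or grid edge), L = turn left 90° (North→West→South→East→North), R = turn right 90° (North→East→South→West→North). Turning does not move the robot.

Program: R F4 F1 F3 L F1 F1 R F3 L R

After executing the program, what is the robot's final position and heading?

Start: (row=5, col=4), facing South
  R: turn right, now facing West
  F4: move forward 1/4 (blocked), now at (row=5, col=3)
  F1: move forward 0/1 (blocked), now at (row=5, col=3)
  F3: move forward 0/3 (blocked), now at (row=5, col=3)
  L: turn left, now facing South
  F1: move forward 1, now at (row=6, col=3)
  F1: move forward 1, now at (row=7, col=3)
  R: turn right, now facing West
  F3: move forward 1/3 (blocked), now at (row=7, col=2)
  L: turn left, now facing South
  R: turn right, now facing West
Final: (row=7, col=2), facing West

Answer: Final position: (row=7, col=2), facing West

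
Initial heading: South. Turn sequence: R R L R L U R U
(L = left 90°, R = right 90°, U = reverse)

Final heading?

Answer: Final heading: North

Derivation:
Start: South
  R (right (90° clockwise)) -> West
  R (right (90° clockwise)) -> North
  L (left (90° counter-clockwise)) -> West
  R (right (90° clockwise)) -> North
  L (left (90° counter-clockwise)) -> West
  U (U-turn (180°)) -> East
  R (right (90° clockwise)) -> South
  U (U-turn (180°)) -> North
Final: North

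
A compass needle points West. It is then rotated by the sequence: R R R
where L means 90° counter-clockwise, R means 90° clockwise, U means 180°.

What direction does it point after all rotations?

Start: West
  R (right (90° clockwise)) -> North
  R (right (90° clockwise)) -> East
  R (right (90° clockwise)) -> South
Final: South

Answer: Final heading: South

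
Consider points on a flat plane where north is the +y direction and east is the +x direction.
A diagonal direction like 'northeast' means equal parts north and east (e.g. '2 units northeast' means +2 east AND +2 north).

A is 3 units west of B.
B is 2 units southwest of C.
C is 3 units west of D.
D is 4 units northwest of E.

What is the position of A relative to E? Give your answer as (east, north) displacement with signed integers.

Place E at the origin (east=0, north=0).
  D is 4 units northwest of E: delta (east=-4, north=+4); D at (east=-4, north=4).
  C is 3 units west of D: delta (east=-3, north=+0); C at (east=-7, north=4).
  B is 2 units southwest of C: delta (east=-2, north=-2); B at (east=-9, north=2).
  A is 3 units west of B: delta (east=-3, north=+0); A at (east=-12, north=2).
Therefore A relative to E: (east=-12, north=2).

Answer: A is at (east=-12, north=2) relative to E.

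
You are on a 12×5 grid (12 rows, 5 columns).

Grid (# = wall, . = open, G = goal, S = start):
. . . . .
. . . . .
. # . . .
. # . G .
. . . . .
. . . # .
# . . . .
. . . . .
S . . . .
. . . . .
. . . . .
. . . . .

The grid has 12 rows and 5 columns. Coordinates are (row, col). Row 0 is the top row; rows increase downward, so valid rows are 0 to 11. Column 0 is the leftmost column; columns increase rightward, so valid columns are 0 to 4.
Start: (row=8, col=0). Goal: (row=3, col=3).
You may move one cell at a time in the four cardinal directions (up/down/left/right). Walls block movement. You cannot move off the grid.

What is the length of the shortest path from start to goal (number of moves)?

Answer: Shortest path length: 8

Derivation:
BFS from (row=8, col=0) until reaching (row=3, col=3):
  Distance 0: (row=8, col=0)
  Distance 1: (row=7, col=0), (row=8, col=1), (row=9, col=0)
  Distance 2: (row=7, col=1), (row=8, col=2), (row=9, col=1), (row=10, col=0)
  Distance 3: (row=6, col=1), (row=7, col=2), (row=8, col=3), (row=9, col=2), (row=10, col=1), (row=11, col=0)
  Distance 4: (row=5, col=1), (row=6, col=2), (row=7, col=3), (row=8, col=4), (row=9, col=3), (row=10, col=2), (row=11, col=1)
  Distance 5: (row=4, col=1), (row=5, col=0), (row=5, col=2), (row=6, col=3), (row=7, col=4), (row=9, col=4), (row=10, col=3), (row=11, col=2)
  Distance 6: (row=4, col=0), (row=4, col=2), (row=6, col=4), (row=10, col=4), (row=11, col=3)
  Distance 7: (row=3, col=0), (row=3, col=2), (row=4, col=3), (row=5, col=4), (row=11, col=4)
  Distance 8: (row=2, col=0), (row=2, col=2), (row=3, col=3), (row=4, col=4)  <- goal reached here
One shortest path (8 moves): (row=8, col=0) -> (row=8, col=1) -> (row=8, col=2) -> (row=7, col=2) -> (row=6, col=2) -> (row=5, col=2) -> (row=4, col=2) -> (row=4, col=3) -> (row=3, col=3)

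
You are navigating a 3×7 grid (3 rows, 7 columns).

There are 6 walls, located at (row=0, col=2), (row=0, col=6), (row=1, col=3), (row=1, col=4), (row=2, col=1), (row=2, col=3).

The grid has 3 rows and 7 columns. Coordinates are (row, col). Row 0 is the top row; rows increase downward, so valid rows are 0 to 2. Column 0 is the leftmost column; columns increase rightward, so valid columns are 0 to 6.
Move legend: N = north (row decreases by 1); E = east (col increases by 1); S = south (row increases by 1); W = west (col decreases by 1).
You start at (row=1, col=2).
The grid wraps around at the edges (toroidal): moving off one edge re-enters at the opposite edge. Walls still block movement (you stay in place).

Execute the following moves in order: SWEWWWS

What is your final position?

Start: (row=1, col=2)
  S (south): (row=1, col=2) -> (row=2, col=2)
  W (west): blocked, stay at (row=2, col=2)
  E (east): blocked, stay at (row=2, col=2)
  [×3]W (west): blocked, stay at (row=2, col=2)
  S (south): blocked, stay at (row=2, col=2)
Final: (row=2, col=2)

Answer: Final position: (row=2, col=2)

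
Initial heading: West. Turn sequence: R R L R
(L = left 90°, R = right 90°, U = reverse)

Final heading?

Answer: Final heading: East

Derivation:
Start: West
  R (right (90° clockwise)) -> North
  R (right (90° clockwise)) -> East
  L (left (90° counter-clockwise)) -> North
  R (right (90° clockwise)) -> East
Final: East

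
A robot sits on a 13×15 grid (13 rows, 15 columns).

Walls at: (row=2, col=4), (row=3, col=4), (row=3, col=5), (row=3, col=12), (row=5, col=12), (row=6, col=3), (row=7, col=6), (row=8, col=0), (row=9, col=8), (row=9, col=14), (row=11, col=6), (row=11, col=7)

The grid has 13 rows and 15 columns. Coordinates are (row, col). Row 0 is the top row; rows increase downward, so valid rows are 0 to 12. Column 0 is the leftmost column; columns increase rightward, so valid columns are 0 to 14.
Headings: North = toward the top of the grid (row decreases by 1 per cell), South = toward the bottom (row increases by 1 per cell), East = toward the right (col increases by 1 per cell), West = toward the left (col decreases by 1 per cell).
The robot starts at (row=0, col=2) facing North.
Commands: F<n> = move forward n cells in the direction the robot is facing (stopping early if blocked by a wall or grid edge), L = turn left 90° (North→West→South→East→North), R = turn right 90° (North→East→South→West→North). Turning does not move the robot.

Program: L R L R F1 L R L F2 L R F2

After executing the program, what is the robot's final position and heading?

Answer: Final position: (row=0, col=0), facing West

Derivation:
Start: (row=0, col=2), facing North
  L: turn left, now facing West
  R: turn right, now facing North
  L: turn left, now facing West
  R: turn right, now facing North
  F1: move forward 0/1 (blocked), now at (row=0, col=2)
  L: turn left, now facing West
  R: turn right, now facing North
  L: turn left, now facing West
  F2: move forward 2, now at (row=0, col=0)
  L: turn left, now facing South
  R: turn right, now facing West
  F2: move forward 0/2 (blocked), now at (row=0, col=0)
Final: (row=0, col=0), facing West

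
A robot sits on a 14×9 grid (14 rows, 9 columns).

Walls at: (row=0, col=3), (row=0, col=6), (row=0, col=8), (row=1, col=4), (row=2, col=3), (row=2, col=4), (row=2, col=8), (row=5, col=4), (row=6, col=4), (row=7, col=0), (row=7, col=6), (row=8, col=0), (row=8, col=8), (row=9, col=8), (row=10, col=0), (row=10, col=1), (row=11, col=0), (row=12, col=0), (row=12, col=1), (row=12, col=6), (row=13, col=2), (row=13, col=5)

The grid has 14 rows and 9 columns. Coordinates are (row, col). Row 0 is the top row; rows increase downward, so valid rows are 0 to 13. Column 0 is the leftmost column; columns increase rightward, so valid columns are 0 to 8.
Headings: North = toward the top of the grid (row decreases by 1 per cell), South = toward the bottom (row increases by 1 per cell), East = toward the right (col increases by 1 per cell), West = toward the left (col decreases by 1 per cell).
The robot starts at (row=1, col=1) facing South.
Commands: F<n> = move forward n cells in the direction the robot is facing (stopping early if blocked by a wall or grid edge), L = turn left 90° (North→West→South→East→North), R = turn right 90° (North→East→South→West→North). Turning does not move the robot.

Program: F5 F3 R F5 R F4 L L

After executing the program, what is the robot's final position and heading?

Answer: Final position: (row=9, col=0), facing South

Derivation:
Start: (row=1, col=1), facing South
  F5: move forward 5, now at (row=6, col=1)
  F3: move forward 3, now at (row=9, col=1)
  R: turn right, now facing West
  F5: move forward 1/5 (blocked), now at (row=9, col=0)
  R: turn right, now facing North
  F4: move forward 0/4 (blocked), now at (row=9, col=0)
  L: turn left, now facing West
  L: turn left, now facing South
Final: (row=9, col=0), facing South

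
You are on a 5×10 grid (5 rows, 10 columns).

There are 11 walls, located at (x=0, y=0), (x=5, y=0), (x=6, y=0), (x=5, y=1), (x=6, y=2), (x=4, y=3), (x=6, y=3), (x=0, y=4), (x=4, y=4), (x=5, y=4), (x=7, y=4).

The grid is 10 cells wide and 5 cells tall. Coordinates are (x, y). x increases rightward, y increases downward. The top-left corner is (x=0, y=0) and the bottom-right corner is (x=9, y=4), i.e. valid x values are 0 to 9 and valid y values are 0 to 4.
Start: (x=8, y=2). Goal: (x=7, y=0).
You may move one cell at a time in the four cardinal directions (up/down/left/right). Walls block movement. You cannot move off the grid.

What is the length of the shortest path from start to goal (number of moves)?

BFS from (x=8, y=2) until reaching (x=7, y=0):
  Distance 0: (x=8, y=2)
  Distance 1: (x=8, y=1), (x=7, y=2), (x=9, y=2), (x=8, y=3)
  Distance 2: (x=8, y=0), (x=7, y=1), (x=9, y=1), (x=7, y=3), (x=9, y=3), (x=8, y=4)
  Distance 3: (x=7, y=0), (x=9, y=0), (x=6, y=1), (x=9, y=4)  <- goal reached here
One shortest path (3 moves): (x=8, y=2) -> (x=7, y=2) -> (x=7, y=1) -> (x=7, y=0)

Answer: Shortest path length: 3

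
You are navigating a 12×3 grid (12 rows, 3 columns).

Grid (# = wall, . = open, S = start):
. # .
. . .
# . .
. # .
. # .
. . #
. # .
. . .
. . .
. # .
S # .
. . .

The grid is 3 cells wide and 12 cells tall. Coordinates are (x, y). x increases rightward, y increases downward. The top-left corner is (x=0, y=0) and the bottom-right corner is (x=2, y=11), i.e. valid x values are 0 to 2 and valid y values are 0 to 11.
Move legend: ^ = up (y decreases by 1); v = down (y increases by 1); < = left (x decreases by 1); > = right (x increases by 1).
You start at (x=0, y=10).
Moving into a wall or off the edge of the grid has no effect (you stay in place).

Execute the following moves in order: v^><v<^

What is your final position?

Answer: Final position: (x=0, y=10)

Derivation:
Start: (x=0, y=10)
  v (down): (x=0, y=10) -> (x=0, y=11)
  ^ (up): (x=0, y=11) -> (x=0, y=10)
  > (right): blocked, stay at (x=0, y=10)
  < (left): blocked, stay at (x=0, y=10)
  v (down): (x=0, y=10) -> (x=0, y=11)
  < (left): blocked, stay at (x=0, y=11)
  ^ (up): (x=0, y=11) -> (x=0, y=10)
Final: (x=0, y=10)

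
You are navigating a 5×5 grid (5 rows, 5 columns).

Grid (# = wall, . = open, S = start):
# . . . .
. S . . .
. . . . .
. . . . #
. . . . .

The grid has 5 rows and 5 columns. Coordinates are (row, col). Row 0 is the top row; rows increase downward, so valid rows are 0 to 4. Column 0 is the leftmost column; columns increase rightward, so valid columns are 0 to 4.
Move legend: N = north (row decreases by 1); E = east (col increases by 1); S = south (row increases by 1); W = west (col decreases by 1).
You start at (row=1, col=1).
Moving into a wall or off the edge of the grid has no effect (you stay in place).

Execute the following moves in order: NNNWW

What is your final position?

Start: (row=1, col=1)
  N (north): (row=1, col=1) -> (row=0, col=1)
  N (north): blocked, stay at (row=0, col=1)
  N (north): blocked, stay at (row=0, col=1)
  W (west): blocked, stay at (row=0, col=1)
  W (west): blocked, stay at (row=0, col=1)
Final: (row=0, col=1)

Answer: Final position: (row=0, col=1)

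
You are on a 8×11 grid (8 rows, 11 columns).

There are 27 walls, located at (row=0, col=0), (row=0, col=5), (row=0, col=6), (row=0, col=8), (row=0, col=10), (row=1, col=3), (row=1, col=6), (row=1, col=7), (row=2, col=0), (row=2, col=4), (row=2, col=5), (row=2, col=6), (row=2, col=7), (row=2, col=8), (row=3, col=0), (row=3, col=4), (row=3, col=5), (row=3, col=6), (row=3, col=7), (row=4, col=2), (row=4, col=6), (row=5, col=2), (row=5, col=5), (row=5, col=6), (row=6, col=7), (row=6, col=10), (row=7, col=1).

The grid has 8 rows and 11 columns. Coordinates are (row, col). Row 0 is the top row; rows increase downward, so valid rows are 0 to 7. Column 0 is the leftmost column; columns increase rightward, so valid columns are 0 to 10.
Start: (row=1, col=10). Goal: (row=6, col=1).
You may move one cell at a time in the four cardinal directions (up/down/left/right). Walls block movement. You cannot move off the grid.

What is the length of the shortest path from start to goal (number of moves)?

Answer: Shortest path length: 16

Derivation:
BFS from (row=1, col=10) until reaching (row=6, col=1):
  Distance 0: (row=1, col=10)
  Distance 1: (row=1, col=9), (row=2, col=10)
  Distance 2: (row=0, col=9), (row=1, col=8), (row=2, col=9), (row=3, col=10)
  Distance 3: (row=3, col=9), (row=4, col=10)
  Distance 4: (row=3, col=8), (row=4, col=9), (row=5, col=10)
  Distance 5: (row=4, col=8), (row=5, col=9)
  Distance 6: (row=4, col=7), (row=5, col=8), (row=6, col=9)
  Distance 7: (row=5, col=7), (row=6, col=8), (row=7, col=9)
  Distance 8: (row=7, col=8), (row=7, col=10)
  Distance 9: (row=7, col=7)
  Distance 10: (row=7, col=6)
  Distance 11: (row=6, col=6), (row=7, col=5)
  Distance 12: (row=6, col=5), (row=7, col=4)
  Distance 13: (row=6, col=4), (row=7, col=3)
  Distance 14: (row=5, col=4), (row=6, col=3), (row=7, col=2)
  Distance 15: (row=4, col=4), (row=5, col=3), (row=6, col=2)
  Distance 16: (row=4, col=3), (row=4, col=5), (row=6, col=1)  <- goal reached here
One shortest path (16 moves): (row=1, col=10) -> (row=1, col=9) -> (row=2, col=9) -> (row=3, col=9) -> (row=3, col=8) -> (row=4, col=8) -> (row=5, col=8) -> (row=6, col=8) -> (row=7, col=8) -> (row=7, col=7) -> (row=7, col=6) -> (row=7, col=5) -> (row=7, col=4) -> (row=7, col=3) -> (row=7, col=2) -> (row=6, col=2) -> (row=6, col=1)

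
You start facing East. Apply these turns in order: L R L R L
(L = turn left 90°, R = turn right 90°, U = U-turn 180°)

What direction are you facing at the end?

Start: East
  L (left (90° counter-clockwise)) -> North
  R (right (90° clockwise)) -> East
  L (left (90° counter-clockwise)) -> North
  R (right (90° clockwise)) -> East
  L (left (90° counter-clockwise)) -> North
Final: North

Answer: Final heading: North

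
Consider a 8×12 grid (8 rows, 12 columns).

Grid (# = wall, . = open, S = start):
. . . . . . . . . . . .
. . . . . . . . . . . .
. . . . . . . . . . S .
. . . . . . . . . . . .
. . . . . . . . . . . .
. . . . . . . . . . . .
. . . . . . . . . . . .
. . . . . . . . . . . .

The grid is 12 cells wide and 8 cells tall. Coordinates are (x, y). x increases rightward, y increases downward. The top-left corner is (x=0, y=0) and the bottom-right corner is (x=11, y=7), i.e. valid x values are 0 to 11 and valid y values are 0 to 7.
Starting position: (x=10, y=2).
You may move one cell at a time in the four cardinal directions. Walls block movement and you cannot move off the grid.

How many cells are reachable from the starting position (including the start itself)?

Answer: Reachable cells: 96

Derivation:
BFS flood-fill from (x=10, y=2):
  Distance 0: (x=10, y=2)
  Distance 1: (x=10, y=1), (x=9, y=2), (x=11, y=2), (x=10, y=3)
  Distance 2: (x=10, y=0), (x=9, y=1), (x=11, y=1), (x=8, y=2), (x=9, y=3), (x=11, y=3), (x=10, y=4)
  Distance 3: (x=9, y=0), (x=11, y=0), (x=8, y=1), (x=7, y=2), (x=8, y=3), (x=9, y=4), (x=11, y=4), (x=10, y=5)
  Distance 4: (x=8, y=0), (x=7, y=1), (x=6, y=2), (x=7, y=3), (x=8, y=4), (x=9, y=5), (x=11, y=5), (x=10, y=6)
  Distance 5: (x=7, y=0), (x=6, y=1), (x=5, y=2), (x=6, y=3), (x=7, y=4), (x=8, y=5), (x=9, y=6), (x=11, y=6), (x=10, y=7)
  Distance 6: (x=6, y=0), (x=5, y=1), (x=4, y=2), (x=5, y=3), (x=6, y=4), (x=7, y=5), (x=8, y=6), (x=9, y=7), (x=11, y=7)
  Distance 7: (x=5, y=0), (x=4, y=1), (x=3, y=2), (x=4, y=3), (x=5, y=4), (x=6, y=5), (x=7, y=6), (x=8, y=7)
  Distance 8: (x=4, y=0), (x=3, y=1), (x=2, y=2), (x=3, y=3), (x=4, y=4), (x=5, y=5), (x=6, y=6), (x=7, y=7)
  Distance 9: (x=3, y=0), (x=2, y=1), (x=1, y=2), (x=2, y=3), (x=3, y=4), (x=4, y=5), (x=5, y=6), (x=6, y=7)
  Distance 10: (x=2, y=0), (x=1, y=1), (x=0, y=2), (x=1, y=3), (x=2, y=4), (x=3, y=5), (x=4, y=6), (x=5, y=7)
  Distance 11: (x=1, y=0), (x=0, y=1), (x=0, y=3), (x=1, y=4), (x=2, y=5), (x=3, y=6), (x=4, y=7)
  Distance 12: (x=0, y=0), (x=0, y=4), (x=1, y=5), (x=2, y=6), (x=3, y=7)
  Distance 13: (x=0, y=5), (x=1, y=6), (x=2, y=7)
  Distance 14: (x=0, y=6), (x=1, y=7)
  Distance 15: (x=0, y=7)
Total reachable: 96 (grid has 96 open cells total)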